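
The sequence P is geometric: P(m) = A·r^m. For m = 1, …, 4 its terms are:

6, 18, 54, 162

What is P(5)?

Consecutive ratio: 18/6 = 3, and 54/18 = 3, so r = 3.
Then A·3^1 = 6 gives A = 2, and P(m) = 2·3^m.
P(5) = 2·3^5 = 486.

486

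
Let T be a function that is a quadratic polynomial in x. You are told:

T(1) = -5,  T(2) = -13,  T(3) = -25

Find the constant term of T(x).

-1

Write T(x) = ax² + bx + c; the 3 given values yield a linear system in the 3 coefficients.
Solving, T(x) = -2x² - 2x - 1.
The constant term is T(0) = -1.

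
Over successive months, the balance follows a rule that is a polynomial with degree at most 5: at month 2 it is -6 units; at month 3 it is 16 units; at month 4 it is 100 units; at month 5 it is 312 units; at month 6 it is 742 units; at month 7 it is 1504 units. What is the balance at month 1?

Write the value at n as u(n).
First differences: 22, 84, 212, 430, 762. Second differences: 62, 128, 218, 332. Third differences: 66, 90, 114. Fourth differences: 24, 24.
Level-4 differences are constant, so u has degree 4.
Fitting a degree-4 polynomial gives u(n) = n^4 - 3n³ + 3n² - n - 8.
Then u(1) = -8.

-8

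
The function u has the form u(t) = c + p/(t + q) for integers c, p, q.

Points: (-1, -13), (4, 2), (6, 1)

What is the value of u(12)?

(u(t) − c)(t + q) = p for each data point; the three points give a linear system in c and q, then p follows.
Solving: c = -1, q = 0, p = 12, so u(t) = -1 + 12/(t + 0).
Then u(12) = -1 + 12/12 = 0.

0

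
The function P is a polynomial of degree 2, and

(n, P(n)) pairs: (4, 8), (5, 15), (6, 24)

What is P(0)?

0

Write P(n) = an² + bn + c; the 3 given values yield a linear system in the 3 coefficients.
Solving, P(n) = n² - 2n.
The constant term is P(0) = 0.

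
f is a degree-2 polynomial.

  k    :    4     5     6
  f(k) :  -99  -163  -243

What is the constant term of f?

-3

Write f(k) = ak² + bk + c; the 3 given values yield a linear system in the 3 coefficients.
Solving, f(k) = -8k² + 8k - 3.
The constant term is f(0) = -3.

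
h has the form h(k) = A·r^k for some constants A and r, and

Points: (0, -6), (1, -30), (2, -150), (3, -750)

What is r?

Consecutive ratio: -30/(-6) = 5, and -150/(-30) = 5, so r = 5.
Then A·5^0 = -6 gives A = -6, and h(k) = -6·5^k.

5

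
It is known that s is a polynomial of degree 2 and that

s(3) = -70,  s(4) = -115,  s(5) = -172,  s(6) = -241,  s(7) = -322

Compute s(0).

-7

First differences: -45, -57, -69, -81. Second differences: -12, -12, -12.
Level-2 differences are constant, so s has degree 2.
Fitting a degree-2 polynomial gives s(n) = -6n² - 3n - 7.
Then s(0) = -7.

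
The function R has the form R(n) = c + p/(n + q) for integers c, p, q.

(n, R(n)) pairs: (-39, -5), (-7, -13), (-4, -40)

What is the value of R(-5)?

(R(n) − c)(n + q) = p for each data point; the three points give a linear system in c and q, then p follows.
Solving: c = -4, q = 3, p = 36, so R(n) = -4 + 36/(n + 3).
Then R(-5) = -4 + 36/(-2) = -22.

-22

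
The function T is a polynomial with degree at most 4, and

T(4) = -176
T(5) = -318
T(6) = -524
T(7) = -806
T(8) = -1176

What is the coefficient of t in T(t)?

-2

Write T(t) = at^4 + bt³ + ct² + dt + e; the 5 given values yield a linear system in the 5 coefficients.
Solving, the leading coefficient vanishes, and T(t) = -2t³ - 2t² - 2t - 8.
The coefficient of t is -2.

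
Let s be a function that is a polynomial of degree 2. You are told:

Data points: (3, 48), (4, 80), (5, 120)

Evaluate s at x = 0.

0

Write s(x) = ax² + bx + c; the 3 given values yield a linear system in the 3 coefficients.
Solving, s(x) = 4x² + 4x.
Then s(0) = 0.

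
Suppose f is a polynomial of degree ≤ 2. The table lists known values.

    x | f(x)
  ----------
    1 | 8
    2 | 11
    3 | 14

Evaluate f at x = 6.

Write f(x) = ax² + bx + c; the 3 given values yield a linear system in the 3 coefficients.
Solving, the leading coefficient vanishes, and f(x) = 3x + 5.
Then f(6) = 23.

23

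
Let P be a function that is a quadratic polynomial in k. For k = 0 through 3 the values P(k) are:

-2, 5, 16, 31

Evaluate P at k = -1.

-5

First differences: 7, 11, 15. Second differences: 4, 4.
Level-2 differences are constant, so P has degree 2.
Fitting a degree-2 polynomial gives P(k) = 2k² + 5k - 2.
Then P(-1) = -5.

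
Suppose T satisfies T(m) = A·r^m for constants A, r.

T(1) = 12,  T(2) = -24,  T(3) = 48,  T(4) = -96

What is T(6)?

-384

Consecutive ratio: -24/12 = -2, and 48/(-24) = -2, so r = -2.
Then A·(-2)^1 = 12 gives A = -6, and T(m) = -6·(-2)^m.
T(6) = -6·(-2)^6 = -384.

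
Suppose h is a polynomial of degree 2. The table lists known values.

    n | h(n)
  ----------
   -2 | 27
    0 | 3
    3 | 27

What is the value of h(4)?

Write h(n) = an² + bn + c; the 3 given values yield a linear system in the 3 coefficients.
Solving, h(n) = 4n² - 4n + 3.
Then h(4) = 51.

51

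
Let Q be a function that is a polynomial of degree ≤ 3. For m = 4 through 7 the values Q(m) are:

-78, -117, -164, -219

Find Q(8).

-282

First differences: -39, -47, -55. Second differences: -8, -8.
Level-2 differences are constant, so Q has degree 2.
Fitting a degree-2 polynomial gives Q(m) = -4m² - 3m - 2.
Then Q(8) = -282.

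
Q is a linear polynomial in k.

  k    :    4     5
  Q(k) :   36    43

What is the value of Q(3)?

Write Q(k) = ak + b; the 2 given values yield a linear system in the 2 coefficients.
Solving, Q(k) = 7k + 8.
Then Q(3) = 29.

29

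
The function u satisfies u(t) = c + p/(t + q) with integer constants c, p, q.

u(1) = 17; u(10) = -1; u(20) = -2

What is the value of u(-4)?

(u(t) − c)(t + q) = p for each data point; the three points give a linear system in c and q, then p follows.
Solving: c = -3, q = 0, p = 20, so u(t) = -3 + 20/(t + 0).
Then u(-4) = -3 + 20/(-4) = -8.

-8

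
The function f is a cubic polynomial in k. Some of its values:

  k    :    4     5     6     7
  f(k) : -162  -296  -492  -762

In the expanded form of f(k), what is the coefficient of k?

Write f(k) = ak³ + bk² + ck + d; the 4 given values yield a linear system in the 4 coefficients.
Solving, f(k) = -2k³ - k² - 3k - 6.
The coefficient of k is -3.

-3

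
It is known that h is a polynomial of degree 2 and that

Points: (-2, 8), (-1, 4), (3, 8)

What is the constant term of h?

Write h(x) = ax² + bx + c; the 3 given values yield a linear system in the 3 coefficients.
Solving, h(x) = x² - x + 2.
The constant term is h(0) = 2.

2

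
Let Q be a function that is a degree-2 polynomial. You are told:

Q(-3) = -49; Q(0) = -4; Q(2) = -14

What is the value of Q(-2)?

Write Q(n) = an² + bn + c; the 3 given values yield a linear system in the 3 coefficients.
Solving, Q(n) = -4n² + 3n - 4.
Then Q(-2) = -26.

-26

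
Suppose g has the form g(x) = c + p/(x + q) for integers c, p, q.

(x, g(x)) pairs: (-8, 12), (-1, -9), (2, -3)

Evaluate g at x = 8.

0

(g(x) − c)(x + q) = p for each data point; the three points give a linear system in c and q, then p follows.
Solving: c = 3, q = 4, p = -36, so g(x) = 3 − 36/(x + 4).
Then g(8) = 3 − 36/12 = 0.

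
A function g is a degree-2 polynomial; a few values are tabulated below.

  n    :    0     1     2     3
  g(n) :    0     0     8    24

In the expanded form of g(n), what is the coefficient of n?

First differences: 0, 8, 16. Second differences: 8, 8.
Level-2 differences are constant, so g has degree 2.
Fitting a degree-2 polynomial gives g(n) = 4n² - 4n.
The coefficient of n is -4.

-4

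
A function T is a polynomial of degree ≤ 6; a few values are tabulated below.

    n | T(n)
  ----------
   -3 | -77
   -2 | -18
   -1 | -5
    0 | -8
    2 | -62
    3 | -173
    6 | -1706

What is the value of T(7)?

Write T(n) = an^6 + bn^5 + cn^4 + dn³ + en² + pn + q; the 7 given values yield a linear system in the 7 coefficients.
Solving, the top 2 coefficients vanish, and T(n) = -n^4 - n³ - 4n² - 7n - 8.
Then T(7) = -2997.

-2997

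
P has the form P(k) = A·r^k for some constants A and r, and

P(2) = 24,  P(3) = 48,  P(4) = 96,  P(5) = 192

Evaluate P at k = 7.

Consecutive ratio: 48/24 = 2, and 96/48 = 2, so r = 2.
Then A·2^2 = 24 gives A = 6, and P(k) = 6·2^k.
P(7) = 6·2^7 = 768.

768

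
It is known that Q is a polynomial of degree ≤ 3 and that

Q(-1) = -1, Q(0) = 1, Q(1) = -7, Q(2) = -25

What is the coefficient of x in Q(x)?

Write Q(x) = ax³ + bx² + cx + d; the 4 given values yield a linear system in the 4 coefficients.
Solving, the leading coefficient vanishes, and Q(x) = -5x² - 3x + 1.
The coefficient of x is -3.

-3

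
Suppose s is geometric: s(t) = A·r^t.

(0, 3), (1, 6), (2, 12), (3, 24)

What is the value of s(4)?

48

Consecutive ratio: 6/3 = 2, and 12/6 = 2, so r = 2.
Then A·2^0 = 3 gives A = 3, and s(t) = 3·2^t.
s(4) = 3·2^4 = 48.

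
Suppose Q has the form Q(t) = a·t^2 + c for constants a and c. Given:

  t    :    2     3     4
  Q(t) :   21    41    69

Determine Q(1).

9

From Q(2) = 21 and Q(3) = 41: 4a + c = 21 and 9a + c = 41.
Subtracting: 5a = 20, so a = 4; then c = 21 − 4·4 = 5.
So Q(t) = 4t² + 5, and Q(1) = 9.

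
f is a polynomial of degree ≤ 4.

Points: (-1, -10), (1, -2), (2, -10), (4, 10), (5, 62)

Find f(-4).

-262

Write f(x) = ax^4 + bx³ + cx² + dx + e; the 5 given values yield a linear system in the 5 coefficients.
Solving, the leading coefficient vanishes, and f(x) = 2x³ - 8x² + 2x + 2.
Then f(-4) = -262.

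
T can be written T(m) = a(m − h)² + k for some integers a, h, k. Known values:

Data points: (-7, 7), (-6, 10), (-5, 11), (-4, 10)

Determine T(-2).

First differences 3, 1, -1; second difference -2 = 2a, so a = -1.
Expanding, the m-coefficient is −2ah = 2h; matching it to the data gives h = -5, and then k = 11.
So T(m) = -1(m + 5)² + 11.
T(-2) = -1·3² + 11 = 2.

2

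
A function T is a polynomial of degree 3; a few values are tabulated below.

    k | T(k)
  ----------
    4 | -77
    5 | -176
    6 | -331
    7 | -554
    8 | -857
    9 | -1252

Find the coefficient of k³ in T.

First differences: -99, -155, -223, -303, -395. Second differences: -56, -68, -80, -92. Third differences: -12, -12, -12.
Level-3 differences are constant, so T has degree 3.
Fitting a degree-3 polynomial gives T(k) = -2k³ + 2k² + 5k - 1.
The coefficient of k³ is -2.

-2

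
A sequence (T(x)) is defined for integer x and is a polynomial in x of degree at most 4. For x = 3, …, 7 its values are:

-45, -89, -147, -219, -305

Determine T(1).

1

First differences: -44, -58, -72, -86. Second differences: -14, -14, -14.
Level-2 differences are constant, so T has degree 2.
Fitting a degree-2 polynomial gives T(x) = -7x² + 5x + 3.
Then T(1) = 1.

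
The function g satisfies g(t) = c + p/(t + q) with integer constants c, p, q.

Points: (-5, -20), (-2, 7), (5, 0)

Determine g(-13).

-4

(g(t) − c)(t + q) = p for each data point; the three points give a linear system in c and q, then p follows.
Solving: c = -2, q = 4, p = 18, so g(t) = -2 + 18/(t + 4).
Then g(-13) = -2 + 18/(-9) = -4.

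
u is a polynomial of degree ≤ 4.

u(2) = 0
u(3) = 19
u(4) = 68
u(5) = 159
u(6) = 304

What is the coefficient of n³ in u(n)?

2

First differences: 19, 49, 91, 145. Second differences: 30, 42, 54. Third differences: 12, 12.
Level-3 differences are constant, so u has degree 3.
Fitting a degree-3 polynomial gives u(n) = 2n³ - 3n² - 4n + 4.
The coefficient of n³ is 2.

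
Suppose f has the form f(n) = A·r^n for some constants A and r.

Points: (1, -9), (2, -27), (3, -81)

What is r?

3

Consecutive ratio: -27/(-9) = 3, and -81/(-27) = 3, so r = 3.
Then A·3^1 = -9 gives A = -3, and f(n) = -3·3^n.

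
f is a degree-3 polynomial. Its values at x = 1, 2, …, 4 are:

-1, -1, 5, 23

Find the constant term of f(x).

-1

Write f(x) = ax³ + bx² + cx + d; the 4 given values yield a linear system in the 4 coefficients.
Solving, f(x) = x³ - 3x² + 2x - 1.
The constant term is f(0) = -1.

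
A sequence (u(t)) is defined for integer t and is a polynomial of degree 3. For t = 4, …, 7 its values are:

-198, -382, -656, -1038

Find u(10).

-3012

Write u(t) = at³ + bt² + ct + d; the 4 given values yield a linear system in the 4 coefficients.
Solving, u(t) = -3t³ - t - 2.
Then u(10) = -3012.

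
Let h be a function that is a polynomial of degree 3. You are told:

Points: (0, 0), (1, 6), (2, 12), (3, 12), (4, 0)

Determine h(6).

First differences: 6, 6, 0, -12. Second differences: 0, -6, -12. Third differences: -6, -6.
Level-3 differences are constant, so h has degree 3.
Fitting a degree-3 polynomial gives h(x) = -x³ + 3x² + 4x.
Then h(6) = -84.

-84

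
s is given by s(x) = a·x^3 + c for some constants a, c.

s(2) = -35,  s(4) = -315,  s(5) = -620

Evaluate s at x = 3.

From s(2) = -35 and s(4) = -315: 8a + c = -35 and 64a + c = -315.
Subtracting: 56a = -280, so a = -5; then c = -35 − (-5)·8 = 5.
So s(x) = -5x³ + 5, and s(3) = -130.

-130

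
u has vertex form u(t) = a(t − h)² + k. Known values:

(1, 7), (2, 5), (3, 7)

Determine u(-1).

23

First differences -2, 2; second difference 4 = 2a, so a = 2.
Expanding, the t-coefficient is −2ah = -4h; matching it to the data gives h = 2, and then k = 5.
So u(t) = 2(t − 2)² + 5.
u(-1) = 2·(-3)² + 5 = 23.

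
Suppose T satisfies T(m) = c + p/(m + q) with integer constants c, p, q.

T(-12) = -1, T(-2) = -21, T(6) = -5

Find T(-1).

-12

(T(m) − c)(m + q) = p for each data point; the three points give a linear system in c and q, then p follows.
Solving: c = -3, q = 3, p = -18, so T(m) = -3 − 18/(m + 3).
Then T(-1) = -3 − 18/2 = -12.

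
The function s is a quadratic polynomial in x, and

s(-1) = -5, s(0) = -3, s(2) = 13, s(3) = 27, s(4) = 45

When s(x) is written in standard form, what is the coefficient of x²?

Write s(x) = ax² + bx + c; the 5 given values yield a linear system in the 3 coefficients.
Solving, s(x) = 2x² + 4x - 3.
The coefficient of x² is 2.

2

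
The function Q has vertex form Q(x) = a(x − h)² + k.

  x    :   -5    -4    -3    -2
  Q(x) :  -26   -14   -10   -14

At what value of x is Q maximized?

-3

First differences 12, 4, -4; second difference -8 = 2a, so a = -4.
Expanding, the x-coefficient is −2ah = 8h; matching it to the data gives h = -3, and then k = -10.
So Q(x) = -4(x + 3)² − 10.
Hence h = -3.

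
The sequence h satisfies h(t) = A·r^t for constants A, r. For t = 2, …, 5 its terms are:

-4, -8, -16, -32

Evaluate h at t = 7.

Consecutive ratio: -8/(-4) = 2, and -16/(-8) = 2, so r = 2.
Then A·2^2 = -4 gives A = -1, and h(t) = -1·2^t.
h(7) = -1·2^7 = -128.

-128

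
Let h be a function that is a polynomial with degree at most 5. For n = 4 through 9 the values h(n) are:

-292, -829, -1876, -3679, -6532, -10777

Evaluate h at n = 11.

-25051

Write h(n) = an^5 + bn^4 + cn³ + dn² + en + p; the 6 given values yield a linear system in the 6 coefficients.
Solving, the leading coefficient vanishes, and h(n) = -2n^4 + 3n³ + 2n² - 4.
Then h(11) = -25051.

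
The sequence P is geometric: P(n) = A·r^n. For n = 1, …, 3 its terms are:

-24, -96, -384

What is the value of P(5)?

Consecutive ratio: -96/(-24) = 4, and -384/(-96) = 4, so r = 4.
Then A·4^1 = -24 gives A = -6, and P(n) = -6·4^n.
P(5) = -6·4^5 = -6144.

-6144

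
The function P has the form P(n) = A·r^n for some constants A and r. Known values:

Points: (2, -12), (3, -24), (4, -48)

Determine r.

Consecutive ratio: -24/(-12) = 2, and -48/(-24) = 2, so r = 2.
Then A·2^2 = -12 gives A = -3, and P(n) = -3·2^n.

2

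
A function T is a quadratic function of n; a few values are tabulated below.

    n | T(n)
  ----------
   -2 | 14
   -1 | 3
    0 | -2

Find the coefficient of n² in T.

3

Write T(n) = an² + bn + c; the 3 given values yield a linear system in the 3 coefficients.
Solving, T(n) = 3n² - 2n - 2.
The coefficient of n² is 3.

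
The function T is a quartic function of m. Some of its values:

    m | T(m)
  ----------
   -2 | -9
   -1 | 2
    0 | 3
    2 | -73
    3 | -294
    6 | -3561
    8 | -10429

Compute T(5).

Write T(m) = am^4 + bm³ + cm² + dm + e; the 7 given values yield a linear system in the 5 coefficients.
Solving, T(m) = -2m^4 - 4m³ - 3m² + 3.
Then T(5) = -1822.

-1822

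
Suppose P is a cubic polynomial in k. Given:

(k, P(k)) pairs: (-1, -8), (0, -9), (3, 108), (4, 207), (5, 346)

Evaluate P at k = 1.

6

Write P(k) = ak³ + bk² + ck + d; the 5 given values yield a linear system in the 4 coefficients.
Solving, P(k) = k³ + 8k² + 6k - 9.
Then P(1) = 6.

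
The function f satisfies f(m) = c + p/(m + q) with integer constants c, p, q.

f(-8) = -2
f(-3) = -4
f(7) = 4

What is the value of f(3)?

(f(m) − c)(m + q) = p for each data point; the three points give a linear system in c and q, then p follows.
Solving: c = 0, q = -2, p = 20, so f(m) = 20/(m − 2).
Then f(3) = 0 + 20/1 = 20.

20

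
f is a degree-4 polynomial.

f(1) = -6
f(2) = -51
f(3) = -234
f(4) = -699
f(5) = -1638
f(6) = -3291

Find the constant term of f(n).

-3

Write f(n) = an^4 + bn³ + cn² + dn + e; the 6 given values yield a linear system in the 5 coefficients.
Solving, f(n) = -2n^4 - 4n³ + 5n² - 2n - 3.
The constant term is f(0) = -3.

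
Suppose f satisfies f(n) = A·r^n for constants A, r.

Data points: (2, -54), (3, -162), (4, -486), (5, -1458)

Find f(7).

-13122

Consecutive ratio: -162/(-54) = 3, and -486/(-162) = 3, so r = 3.
Then A·3^2 = -54 gives A = -6, and f(n) = -6·3^n.
f(7) = -6·3^7 = -13122.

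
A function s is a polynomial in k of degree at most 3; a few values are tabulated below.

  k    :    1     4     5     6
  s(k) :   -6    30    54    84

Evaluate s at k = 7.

120

Write s(k) = ak³ + bk² + ck + d; the 4 given values yield a linear system in the 4 coefficients.
Solving, the leading coefficient vanishes, and s(k) = 3k² - 3k - 6.
Then s(7) = 120.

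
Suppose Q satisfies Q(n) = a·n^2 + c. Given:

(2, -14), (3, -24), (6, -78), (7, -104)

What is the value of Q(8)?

-134

From Q(2) = -14 and Q(3) = -24: 4a + c = -14 and 9a + c = -24.
Subtracting: 5a = -10, so a = -2; then c = -14 − (-2)·4 = -6.
So Q(n) = -2n² − 6, and Q(8) = -134.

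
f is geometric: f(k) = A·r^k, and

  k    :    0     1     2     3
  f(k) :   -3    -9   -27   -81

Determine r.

3

Consecutive ratio: -9/(-3) = 3, and -27/(-9) = 3, so r = 3.
Then A·3^0 = -3 gives A = -3, and f(k) = -3·3^k.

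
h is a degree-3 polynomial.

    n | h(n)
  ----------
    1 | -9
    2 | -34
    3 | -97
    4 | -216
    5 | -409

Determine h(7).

First differences: -25, -63, -119, -193. Second differences: -38, -56, -74. Third differences: -18, -18.
Level-3 differences are constant, so h has degree 3.
Fitting a degree-3 polynomial gives h(n) = -3n³ - n² - n - 4.
Then h(7) = -1089.

-1089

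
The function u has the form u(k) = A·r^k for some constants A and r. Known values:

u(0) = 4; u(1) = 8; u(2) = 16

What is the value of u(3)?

32

Consecutive ratio: 8/4 = 2, and 16/8 = 2, so r = 2.
Then A·2^0 = 4 gives A = 4, and u(k) = 4·2^k.
u(3) = 4·2^3 = 32.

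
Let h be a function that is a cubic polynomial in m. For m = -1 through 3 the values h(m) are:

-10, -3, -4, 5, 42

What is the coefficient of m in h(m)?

0

First differences: 7, -1, 9, 37. Second differences: -8, 10, 28. Third differences: 18, 18.
Level-3 differences are constant, so h has degree 3.
Fitting a degree-3 polynomial gives h(m) = 3m³ - 4m² - 3.
The coefficient of m is 0.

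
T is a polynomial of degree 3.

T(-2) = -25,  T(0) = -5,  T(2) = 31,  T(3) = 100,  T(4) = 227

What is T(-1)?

Write T(n) = an³ + bn² + cn + d; the 5 given values yield a linear system in the 4 coefficients.
Solving, T(n) = 3n³ + 2n² + 2n - 5.
Then T(-1) = -8.

-8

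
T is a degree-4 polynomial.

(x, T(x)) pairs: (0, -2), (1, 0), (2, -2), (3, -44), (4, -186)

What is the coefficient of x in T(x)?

Write T(x) = ax^4 + bx³ + cx² + dx + e; the 5 given values yield a linear system in the 5 coefficients.
Solving, T(x) = -x^4 + 5x² - 2x - 2.
The coefficient of x is -2.

-2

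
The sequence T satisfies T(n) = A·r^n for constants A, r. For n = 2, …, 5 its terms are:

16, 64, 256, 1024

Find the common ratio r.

4

Consecutive ratio: 64/16 = 4, and 256/64 = 4, so r = 4.
Then A·4^2 = 16 gives A = 1, and T(n) = 1·4^n.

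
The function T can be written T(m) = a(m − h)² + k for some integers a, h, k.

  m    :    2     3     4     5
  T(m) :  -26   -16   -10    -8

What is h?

5

First differences 10, 6, 2; second difference -4 = 2a, so a = -2.
Expanding, the m-coefficient is −2ah = 4h; matching it to the data gives h = 5, and then k = -8.
So T(m) = -2(m − 5)² − 8.
Hence h = 5.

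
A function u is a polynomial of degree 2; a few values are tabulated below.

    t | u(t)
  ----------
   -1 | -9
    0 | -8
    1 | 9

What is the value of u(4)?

156

Write u(t) = at² + bt + c; the 3 given values yield a linear system in the 3 coefficients.
Solving, u(t) = 8t² + 9t - 8.
Then u(4) = 156.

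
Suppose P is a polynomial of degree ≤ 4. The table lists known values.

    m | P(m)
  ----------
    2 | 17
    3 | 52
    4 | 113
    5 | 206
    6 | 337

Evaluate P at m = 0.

First differences: 35, 61, 93, 131. Second differences: 26, 32, 38. Third differences: 6, 6.
Level-3 differences are constant, so P has degree 3.
Fitting a degree-3 polynomial gives P(m) = m³ + 4m² - 4m + 1.
Then P(0) = 1.

1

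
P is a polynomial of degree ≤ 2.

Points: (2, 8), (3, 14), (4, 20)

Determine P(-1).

-10

First differences: 6, 6.
Level-1 differences are constant, so P has degree 1.
Fitting a degree-1 polynomial gives P(t) = 6t - 4.
Then P(-1) = -10.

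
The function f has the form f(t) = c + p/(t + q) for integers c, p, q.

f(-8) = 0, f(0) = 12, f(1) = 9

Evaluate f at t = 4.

(f(t) − c)(t + q) = p for each data point; the three points give a linear system in c and q, then p follows.
Solving: c = 3, q = 2, p = 18, so f(t) = 3 + 18/(t + 2).
Then f(4) = 3 + 18/6 = 6.

6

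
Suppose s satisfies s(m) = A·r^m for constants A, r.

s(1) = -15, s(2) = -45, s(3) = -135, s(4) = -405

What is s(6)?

Consecutive ratio: -45/(-15) = 3, and -135/(-45) = 3, so r = 3.
Then A·3^1 = -15 gives A = -5, and s(m) = -5·3^m.
s(6) = -5·3^6 = -3645.

-3645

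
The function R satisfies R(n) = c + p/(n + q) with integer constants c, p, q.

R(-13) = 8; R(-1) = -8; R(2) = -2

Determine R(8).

(R(n) − c)(n + q) = p for each data point; the three points give a linear system in c and q, then p follows.
Solving: c = 4, q = 4, p = -36, so R(n) = 4 − 36/(n + 4).
Then R(8) = 4 − 36/12 = 1.

1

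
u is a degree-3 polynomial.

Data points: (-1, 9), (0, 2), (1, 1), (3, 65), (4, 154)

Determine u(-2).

Write u(x) = ax³ + bx² + cx + d; the 5 given values yield a linear system in the 4 coefficients.
Solving, u(x) = 2x³ + 3x² - 6x + 2.
Then u(-2) = 10.

10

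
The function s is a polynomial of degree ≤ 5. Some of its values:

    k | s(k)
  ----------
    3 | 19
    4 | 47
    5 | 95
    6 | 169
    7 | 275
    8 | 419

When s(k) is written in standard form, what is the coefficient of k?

Write s(k) = ak^5 + bk^4 + ck³ + dk² + ek + p; the 6 given values yield a linear system in the 6 coefficients.
Solving, the top 2 coefficients vanish, and s(k) = k³ - 2k² + 5k - 5.
The coefficient of k is 5.

5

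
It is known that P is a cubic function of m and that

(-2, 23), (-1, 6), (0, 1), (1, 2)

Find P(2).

3

Write P(m) = am³ + bm² + cm + d; the 4 given values yield a linear system in the 4 coefficients.
Solving, P(m) = -m³ + 3m² - m + 1.
Then P(2) = 3.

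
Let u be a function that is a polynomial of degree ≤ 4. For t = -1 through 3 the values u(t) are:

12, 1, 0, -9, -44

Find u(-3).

136

First differences: -11, -1, -9, -35. Second differences: 10, -8, -26. Third differences: -18, -18.
Level-3 differences are constant, so u has degree 3.
Fitting a degree-3 polynomial gives u(t) = -3t³ + 5t² - 3t + 1.
Then u(-3) = 136.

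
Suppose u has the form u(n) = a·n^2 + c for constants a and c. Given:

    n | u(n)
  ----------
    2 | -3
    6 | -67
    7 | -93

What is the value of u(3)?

From u(2) = -3 and u(6) = -67: 4a + c = -3 and 36a + c = -67.
Subtracting: 32a = -64, so a = -2; then c = -3 − (-2)·4 = 5.
So u(n) = -2n² + 5, and u(3) = -13.

-13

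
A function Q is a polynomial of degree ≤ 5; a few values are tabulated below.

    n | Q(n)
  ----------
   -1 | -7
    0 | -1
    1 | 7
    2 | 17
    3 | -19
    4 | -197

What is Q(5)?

-661

Write Q(n) = an^5 + bn^4 + cn³ + dn² + en + p; the 6 given values yield a linear system in the 6 coefficients.
Solving, the leading coefficient vanishes, and Q(n) = -2n^4 + 4n³ + 3n² + 3n - 1.
Then Q(5) = -661.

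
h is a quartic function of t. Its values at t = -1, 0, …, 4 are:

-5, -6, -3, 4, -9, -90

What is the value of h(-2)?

-24

First differences: -1, 3, 7, -13, -81. Second differences: 4, 4, -20, -68. Third differences: 0, -24, -48. Fourth differences: -24, -24.
Level-4 differences are constant, so h has degree 4.
Fitting a degree-4 polynomial gives h(t) = -t^4 + 2t³ + 3t² - t - 6.
Then h(-2) = -24.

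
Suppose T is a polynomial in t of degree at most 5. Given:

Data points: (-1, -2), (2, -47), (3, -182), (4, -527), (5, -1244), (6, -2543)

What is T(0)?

Write T(t) = at^5 + bt^4 + ct³ + dt² + et + p; the 6 given values yield a linear system in the 6 coefficients.
Solving, the leading coefficient vanishes, and T(t) = -2t^4 + t³ - 4t² - 4t + 1.
The constant term is T(0) = 1.

1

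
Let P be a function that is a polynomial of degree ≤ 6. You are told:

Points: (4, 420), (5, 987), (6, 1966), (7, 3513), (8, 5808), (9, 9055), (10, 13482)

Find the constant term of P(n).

First differences: 567, 979, 1547, 2295, 3247, 4427. Second differences: 412, 568, 748, 952, 1180. Third differences: 156, 180, 204, 228. Fourth differences: 24, 24, 24.
Level-4 differences are constant, so P has degree 4.
Fitting a degree-4 polynomial gives P(n) = n^4 + 4n³ - 5n² - n - 8.
The constant term is P(0) = -8.

-8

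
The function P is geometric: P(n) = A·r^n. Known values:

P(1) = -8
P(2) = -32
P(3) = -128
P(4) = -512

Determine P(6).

Consecutive ratio: -32/(-8) = 4, and -128/(-32) = 4, so r = 4.
Then A·4^1 = -8 gives A = -2, and P(n) = -2·4^n.
P(6) = -2·4^6 = -8192.

-8192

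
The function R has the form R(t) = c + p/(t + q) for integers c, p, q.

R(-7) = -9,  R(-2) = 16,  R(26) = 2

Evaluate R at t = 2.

6

(R(t) − c)(t + q) = p for each data point; the three points give a linear system in c and q, then p follows.
Solving: c = 1, q = 4, p = 30, so R(t) = 1 + 30/(t + 4).
Then R(2) = 1 + 30/6 = 6.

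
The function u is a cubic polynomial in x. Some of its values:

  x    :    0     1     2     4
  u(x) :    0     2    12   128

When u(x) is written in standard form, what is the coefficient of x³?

3

Write u(x) = ax³ + bx² + cx + d; the 4 given values yield a linear system in the 4 coefficients.
Solving, u(x) = 3x³ - 5x² + 4x.
The coefficient of x³ is 3.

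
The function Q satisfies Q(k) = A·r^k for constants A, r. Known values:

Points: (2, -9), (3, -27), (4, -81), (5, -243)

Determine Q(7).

Consecutive ratio: -27/(-9) = 3, and -81/(-27) = 3, so r = 3.
Then A·3^2 = -9 gives A = -1, and Q(k) = -1·3^k.
Q(7) = -1·3^7 = -2187.

-2187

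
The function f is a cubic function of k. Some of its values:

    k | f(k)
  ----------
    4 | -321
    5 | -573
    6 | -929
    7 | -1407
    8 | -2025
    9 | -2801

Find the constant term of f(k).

Write f(k) = ak³ + bk² + ck + d; the 6 given values yield a linear system in the 4 coefficients.
Solving, f(k) = -3k³ - 7k² - 6k + 7.
The constant term is f(0) = 7.

7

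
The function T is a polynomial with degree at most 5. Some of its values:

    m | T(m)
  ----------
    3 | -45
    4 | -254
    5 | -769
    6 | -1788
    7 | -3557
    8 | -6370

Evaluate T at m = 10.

-16544

First differences: -209, -515, -1019, -1769, -2813. Second differences: -306, -504, -750, -1044. Third differences: -198, -246, -294. Fourth differences: -48, -48.
Level-4 differences are constant, so T has degree 4.
Fitting a degree-4 polynomial gives T(m) = -2m^4 + 3m³ + 5m² - 5m + 6.
Then T(10) = -16544.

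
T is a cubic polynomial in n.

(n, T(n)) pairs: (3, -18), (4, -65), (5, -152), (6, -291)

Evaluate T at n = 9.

-1140

Write T(n) = an³ + bn² + cn + d; the 4 given values yield a linear system in the 4 coefficients.
Solving, T(n) = -2n³ + 4n² - n + 3.
Then T(9) = -1140.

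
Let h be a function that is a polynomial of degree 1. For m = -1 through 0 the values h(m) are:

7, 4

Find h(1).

Write h(m) = am + b; the 2 given values yield a linear system in the 2 coefficients.
Solving, h(m) = -3m + 4.
Then h(1) = 1.

1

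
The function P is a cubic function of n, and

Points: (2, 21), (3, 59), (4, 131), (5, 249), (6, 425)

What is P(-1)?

First differences: 38, 72, 118, 176. Second differences: 34, 46, 58. Third differences: 12, 12.
Level-3 differences are constant, so P has degree 3.
Fitting a degree-3 polynomial gives P(n) = 2n³ - n² + 5n - 1.
Then P(-1) = -9.

-9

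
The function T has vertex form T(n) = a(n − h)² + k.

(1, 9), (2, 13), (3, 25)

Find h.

1

First differences 4, 12; second difference 8 = 2a, so a = 4.
Expanding, the n-coefficient is −2ah = -8h; matching it to the data gives h = 1, and then k = 9.
So T(n) = 4(n − 1)² + 9.
Hence h = 1.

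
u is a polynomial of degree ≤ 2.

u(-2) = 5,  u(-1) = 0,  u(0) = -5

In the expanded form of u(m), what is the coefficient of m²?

0

Write u(m) = am² + bm + c; the 3 given values yield a linear system in the 3 coefficients.
Solving, the leading coefficient vanishes, and u(m) = -5m - 5.
The coefficient of m² is 0.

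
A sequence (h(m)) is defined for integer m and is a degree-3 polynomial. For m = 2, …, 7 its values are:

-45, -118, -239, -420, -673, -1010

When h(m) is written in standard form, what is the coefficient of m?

Write h(m) = am³ + bm² + cm + d; the 6 given values yield a linear system in the 4 coefficients.
Solving, h(m) = -2m³ - 6m² - 5m + 5.
The coefficient of m is -5.

-5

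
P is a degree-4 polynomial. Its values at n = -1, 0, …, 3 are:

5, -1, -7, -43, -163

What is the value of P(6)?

-1927

Write P(n) = an^4 + bn³ + cn² + dn + e; the 5 given values yield a linear system in the 5 coefficients.
Solving, P(n) = -n^4 - 3n³ + n² - 3n - 1.
Then P(6) = -1927.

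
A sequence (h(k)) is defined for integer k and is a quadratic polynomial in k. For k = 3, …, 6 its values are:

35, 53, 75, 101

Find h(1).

11

First differences: 18, 22, 26. Second differences: 4, 4.
Level-2 differences are constant, so h has degree 2.
Fitting a degree-2 polynomial gives h(k) = 2k² + 4k + 5.
Then h(1) = 11.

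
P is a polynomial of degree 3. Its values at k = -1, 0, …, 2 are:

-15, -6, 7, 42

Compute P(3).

Write P(k) = ak³ + bk² + ck + d; the 4 given values yield a linear system in the 4 coefficients.
Solving, P(k) = 3k³ + 2k² + 8k - 6.
Then P(3) = 117.

117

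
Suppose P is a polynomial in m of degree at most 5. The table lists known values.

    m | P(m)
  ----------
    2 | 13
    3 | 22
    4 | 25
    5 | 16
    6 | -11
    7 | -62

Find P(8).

-143

First differences: 9, 3, -9, -27, -51. Second differences: -6, -12, -18, -24. Third differences: -6, -6, -6.
Level-3 differences are constant, so P has degree 3.
Fitting a degree-3 polynomial gives P(m) = -m³ + 6m² - 2m + 1.
Then P(8) = -143.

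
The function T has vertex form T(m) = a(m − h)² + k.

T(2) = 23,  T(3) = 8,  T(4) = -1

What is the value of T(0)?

First differences -15, -9; second difference 6 = 2a, so a = 3.
Expanding, the m-coefficient is −2ah = -6h; matching it to the data gives h = 5, and then k = -4.
So T(m) = 3(m − 5)² − 4.
T(0) = 3·(-5)² − 4 = 71.

71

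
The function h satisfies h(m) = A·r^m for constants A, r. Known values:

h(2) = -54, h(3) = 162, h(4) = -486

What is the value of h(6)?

-4374

Consecutive ratio: 162/(-54) = -3, and -486/162 = -3, so r = -3.
Then A·(-3)^2 = -54 gives A = -6, and h(m) = -6·(-3)^m.
h(6) = -6·(-3)^6 = -4374.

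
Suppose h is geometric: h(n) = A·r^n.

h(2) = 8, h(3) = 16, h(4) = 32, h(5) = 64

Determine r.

Consecutive ratio: 16/8 = 2, and 32/16 = 2, so r = 2.
Then A·2^2 = 8 gives A = 2, and h(n) = 2·2^n.

2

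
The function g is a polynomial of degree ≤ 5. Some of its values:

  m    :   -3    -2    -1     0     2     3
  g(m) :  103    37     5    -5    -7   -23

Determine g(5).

-145

Write g(m) = am^5 + bm^4 + cm³ + dm² + em + p; the 6 given values yield a linear system in the 6 coefficients.
Solving, the top 2 coefficients vanish, and g(m) = -2m³ + 5m² - 3m - 5.
Then g(5) = -145.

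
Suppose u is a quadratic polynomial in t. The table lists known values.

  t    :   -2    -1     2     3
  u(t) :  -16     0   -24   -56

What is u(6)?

Write u(t) = at² + bt + c; the 4 given values yield a linear system in the 3 coefficients.
Solving, u(t) = -6t² - 2t + 4.
Then u(6) = -224.

-224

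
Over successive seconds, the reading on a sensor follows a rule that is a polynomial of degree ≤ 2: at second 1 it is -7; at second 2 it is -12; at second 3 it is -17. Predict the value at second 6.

-32

Write the value at k as g(k).
First differences: -5, -5.
Level-1 differences are constant, so g has degree 1.
Fitting a degree-1 polynomial gives g(k) = -5k - 2.
Then g(6) = -32.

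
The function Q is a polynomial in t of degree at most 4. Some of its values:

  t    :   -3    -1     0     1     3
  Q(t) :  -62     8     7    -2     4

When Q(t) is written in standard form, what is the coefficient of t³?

2

Write Q(t) = at^4 + bt³ + ct² + dt + e; the 5 given values yield a linear system in the 5 coefficients.
Solving, the leading coefficient vanishes, and Q(t) = 2t³ - 4t² - 7t + 7.
The coefficient of t³ is 2.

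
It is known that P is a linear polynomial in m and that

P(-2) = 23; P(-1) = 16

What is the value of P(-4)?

37

Write P(m) = am + b; the 2 given values yield a linear system in the 2 coefficients.
Solving, P(m) = -7m + 9.
Then P(-4) = 37.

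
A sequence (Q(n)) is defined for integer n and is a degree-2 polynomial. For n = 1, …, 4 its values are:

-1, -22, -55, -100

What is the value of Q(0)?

8

First differences: -21, -33, -45. Second differences: -12, -12.
Level-2 differences are constant, so Q has degree 2.
Fitting a degree-2 polynomial gives Q(n) = -6n² - 3n + 8.
Then Q(0) = 8.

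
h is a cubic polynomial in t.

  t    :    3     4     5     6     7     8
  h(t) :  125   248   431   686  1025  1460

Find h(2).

First differences: 123, 183, 255, 339, 435. Second differences: 60, 72, 84, 96. Third differences: 12, 12, 12.
Level-3 differences are constant, so h has degree 3.
Fitting a degree-3 polynomial gives h(t) = 2t³ + 6t² + 7t - 4.
Then h(2) = 50.

50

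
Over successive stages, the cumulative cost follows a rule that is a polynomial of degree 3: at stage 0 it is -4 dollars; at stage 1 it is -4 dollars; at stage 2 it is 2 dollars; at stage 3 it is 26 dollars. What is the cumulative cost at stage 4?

80

Write the value at m as P(m).
Write P(m) = am³ + bm² + cm + d; the 4 given values yield a linear system in the 4 coefficients.
Solving, P(m) = 2m³ - 3m² + m - 4.
Then P(4) = 80.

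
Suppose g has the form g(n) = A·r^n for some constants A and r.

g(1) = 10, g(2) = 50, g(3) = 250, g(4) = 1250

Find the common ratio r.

5

Consecutive ratio: 50/10 = 5, and 250/50 = 5, so r = 5.
Then A·5^1 = 10 gives A = 2, and g(n) = 2·5^n.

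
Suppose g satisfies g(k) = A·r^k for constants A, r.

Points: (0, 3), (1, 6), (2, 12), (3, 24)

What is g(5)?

Consecutive ratio: 6/3 = 2, and 12/6 = 2, so r = 2.
Then A·2^0 = 3 gives A = 3, and g(k) = 3·2^k.
g(5) = 3·2^5 = 96.

96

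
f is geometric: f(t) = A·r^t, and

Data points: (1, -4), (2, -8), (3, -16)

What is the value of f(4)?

Consecutive ratio: -8/(-4) = 2, and -16/(-8) = 2, so r = 2.
Then A·2^1 = -4 gives A = -2, and f(t) = -2·2^t.
f(4) = -2·2^4 = -32.

-32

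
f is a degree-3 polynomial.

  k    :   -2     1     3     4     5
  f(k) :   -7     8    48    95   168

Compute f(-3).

-24

Write f(k) = ak³ + bk² + ck + d; the 5 given values yield a linear system in the 4 coefficients.
Solving, f(k) = k³ + k² + 3k + 3.
Then f(-3) = -24.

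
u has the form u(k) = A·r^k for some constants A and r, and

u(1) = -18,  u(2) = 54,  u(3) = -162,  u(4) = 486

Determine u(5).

-1458

Consecutive ratio: 54/(-18) = -3, and -162/54 = -3, so r = -3.
Then A·(-3)^1 = -18 gives A = 6, and u(k) = 6·(-3)^k.
u(5) = 6·(-3)^5 = -1458.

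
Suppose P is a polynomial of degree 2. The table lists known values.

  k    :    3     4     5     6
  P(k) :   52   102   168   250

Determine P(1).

First differences: 50, 66, 82. Second differences: 16, 16.
Level-2 differences are constant, so P has degree 2.
Fitting a degree-2 polynomial gives P(k) = 8k² - 6k - 2.
Then P(1) = 0.

0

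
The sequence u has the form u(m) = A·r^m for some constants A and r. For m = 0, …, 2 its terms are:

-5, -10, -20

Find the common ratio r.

Consecutive ratio: -10/(-5) = 2, and -20/(-10) = 2, so r = 2.
Then A·2^0 = -5 gives A = -5, and u(m) = -5·2^m.

2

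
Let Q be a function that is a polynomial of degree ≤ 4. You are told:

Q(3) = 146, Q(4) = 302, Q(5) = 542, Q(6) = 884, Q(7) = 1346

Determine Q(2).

56

Write Q(n) = an^4 + bn³ + cn² + dn + e; the 5 given values yield a linear system in the 5 coefficients.
Solving, the leading coefficient vanishes, and Q(n) = 3n³ + 6n² + 3n + 2.
Then Q(2) = 56.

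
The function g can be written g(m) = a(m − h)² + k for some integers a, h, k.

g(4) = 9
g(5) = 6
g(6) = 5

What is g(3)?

First differences -3, -1; second difference 2 = 2a, so a = 1.
Expanding, the m-coefficient is −2ah = -2h; matching it to the data gives h = 6, and then k = 5.
So g(m) = 1(m − 6)² + 5.
g(3) = 1·(-3)² + 5 = 14.

14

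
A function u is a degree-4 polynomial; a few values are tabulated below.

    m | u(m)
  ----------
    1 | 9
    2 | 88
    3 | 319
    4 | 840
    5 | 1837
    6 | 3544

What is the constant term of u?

-8

First differences: 79, 231, 521, 997, 1707. Second differences: 152, 290, 476, 710. Third differences: 138, 186, 234. Fourth differences: 48, 48.
Level-4 differences are constant, so u has degree 4.
Fitting a degree-4 polynomial gives u(m) = 2m^4 + 3m³ + 8m² + 4m - 8.
The constant term is u(0) = -8.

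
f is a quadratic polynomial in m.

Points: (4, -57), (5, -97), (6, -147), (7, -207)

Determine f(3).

-27

First differences: -40, -50, -60. Second differences: -10, -10.
Level-2 differences are constant, so f has degree 2.
Fitting a degree-2 polynomial gives f(m) = -5m² + 5m + 3.
Then f(3) = -27.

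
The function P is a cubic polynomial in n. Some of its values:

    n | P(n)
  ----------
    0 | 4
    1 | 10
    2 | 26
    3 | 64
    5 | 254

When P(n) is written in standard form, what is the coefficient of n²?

Write P(n) = an³ + bn² + cn + d; the 5 given values yield a linear system in the 4 coefficients.
Solving, P(n) = 2n³ - n² + 5n + 4.
The coefficient of n² is -1.

-1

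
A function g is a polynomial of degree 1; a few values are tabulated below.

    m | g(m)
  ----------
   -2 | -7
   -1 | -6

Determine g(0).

-5

Write g(m) = am + b; the 2 given values yield a linear system in the 2 coefficients.
Solving, g(m) = m - 5.
Then g(0) = -5.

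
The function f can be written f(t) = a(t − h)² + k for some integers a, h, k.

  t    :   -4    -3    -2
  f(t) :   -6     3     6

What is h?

First differences 9, 3; second difference -6 = 2a, so a = -3.
Expanding, the t-coefficient is −2ah = 6h; matching it to the data gives h = -2, and then k = 6.
So f(t) = -3(t + 2)² + 6.
Hence h = -2.

-2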